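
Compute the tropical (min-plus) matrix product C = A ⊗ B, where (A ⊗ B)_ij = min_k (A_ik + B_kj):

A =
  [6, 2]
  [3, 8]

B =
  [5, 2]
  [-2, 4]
A ⊗ B =
  [0, 6]
  [6, 5]

Apply the min-plus product entry-by-entry:
  C[0][0] = min over k of (A[0][0] + B[0][0] = 6 + 5 = 11, A[0][1] + B[1][0] = 2 + -2 = 0) = 0 (attained at k = 1)
  C[0][1] = min over k of (A[0][0] + B[0][1] = 6 + 2 = 8, A[0][1] + B[1][1] = 2 + 4 = 6) = 6 (attained at k = 1)
  C[1][0] = min over k of (A[1][0] + B[0][0] = 3 + 5 = 8, A[1][1] + B[1][0] = 8 + -2 = 6) = 6 (attained at k = 1)
  C[1][1] = min over k of (A[1][0] + B[0][1] = 3 + 2 = 5, A[1][1] + B[1][1] = 8 + 4 = 12) = 5 (attained at k = 0)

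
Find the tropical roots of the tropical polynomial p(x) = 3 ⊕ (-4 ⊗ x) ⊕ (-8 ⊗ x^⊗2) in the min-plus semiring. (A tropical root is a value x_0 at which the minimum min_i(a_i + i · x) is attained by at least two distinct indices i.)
Roots: {4, 7}

Each tropical root is a break point of the lower envelope of the lines y = a_i + i · x (there are 3 lines, with slopes 0, 1, ..., 2). Only the lines that attain the minimum somewhere contribute to roots; other lines are dominated. Here the surviving (envelope) indices are i = 2, i = 1, i = 0.
Intersections between consecutive envelope lines give the roots: for adjacent envelope indices i < j the intersection is x = (a_i − a_j) / (j − i). Reading off the sorted break points: {4, 7}.
Verification: at each break x_0, at least two indices attain the minimum of min_i(a_i + i · x_0).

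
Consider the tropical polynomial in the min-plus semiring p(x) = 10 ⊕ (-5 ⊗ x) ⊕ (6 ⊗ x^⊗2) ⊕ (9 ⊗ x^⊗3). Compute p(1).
p(1) = -4

A tropical monomial a ⊗ x^⊗i evaluates to a + i · x. Evaluating each term at x = 1:
  Term 0 contributes 10 + 0 · 1 = 10
  Term 1 contributes -5 + 1 · 1 = -4
  Term 2 contributes 6 + 2 · 1 = 8
  Term 3 contributes 9 + 3 · 1 = 12
p(1) = ⊕ of these = min[10, -4, 8, 12] = -4.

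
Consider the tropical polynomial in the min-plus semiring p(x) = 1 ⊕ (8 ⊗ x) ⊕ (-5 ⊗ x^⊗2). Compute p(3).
p(3) = 1

A tropical monomial a ⊗ x^⊗i evaluates to a + i · x. Evaluating each term at x = 3:
  Term 0 contributes 1 + 0 · 3 = 1
  Term 1 contributes 8 + 1 · 3 = 11
  Term 2 contributes -5 + 2 · 3 = 1
p(3) = ⊕ of these = min[1, 11, 1] = 1.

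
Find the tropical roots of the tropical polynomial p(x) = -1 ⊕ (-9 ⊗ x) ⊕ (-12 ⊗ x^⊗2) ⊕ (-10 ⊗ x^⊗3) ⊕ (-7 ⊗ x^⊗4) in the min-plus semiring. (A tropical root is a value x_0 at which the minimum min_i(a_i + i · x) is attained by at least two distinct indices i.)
Roots: {-3, -2, 3, 8}

Each tropical root is a break point of the lower envelope of the lines y = a_i + i · x (there are 5 lines, with slopes 0, 1, ..., 4). Only the lines that attain the minimum somewhere contribute to roots; other lines are dominated. Here the surviving (envelope) indices are i = 4, i = 3, i = 2, i = 1, i = 0.
Intersections between consecutive envelope lines give the roots: for adjacent envelope indices i < j the intersection is x = (a_i − a_j) / (j − i). Reading off the sorted break points: {-3, -2, 3, 8}.
Verification: at each break x_0, at least two indices attain the minimum of min_i(a_i + i · x_0).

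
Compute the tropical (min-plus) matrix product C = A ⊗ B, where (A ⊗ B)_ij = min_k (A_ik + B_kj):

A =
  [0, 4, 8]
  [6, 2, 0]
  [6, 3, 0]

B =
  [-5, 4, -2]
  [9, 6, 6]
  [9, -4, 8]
A ⊗ B =
  [-5, 4, -2]
  [1, -4, 4]
  [1, -4, 4]

Apply the min-plus product entry-by-entry:
  C[0][0] = min over k of (A[0][0] + B[0][0] = 0 + -5 = -5, A[0][1] + B[1][0] = 4 + 9 = 13, A[0][2] + B[2][0] = 8 + 9 = 17) = -5 (attained at k = 0)
  C[0][1] = min over k of (A[0][0] + B[0][1] = 0 + 4 = 4, A[0][1] + B[1][1] = 4 + 6 = 10, A[0][2] + B[2][1] = 8 + -4 = 4) = 4 (attained at k = 0)
  C[0][2] = min over k of (A[0][0] + B[0][2] = 0 + -2 = -2, A[0][1] + B[1][2] = 4 + 6 = 10, A[0][2] + B[2][2] = 8 + 8 = 16) = -2 (attained at k = 0)
  C[1][0] = min over k of (A[1][0] + B[0][0] = 6 + -5 = 1, A[1][1] + B[1][0] = 2 + 9 = 11, A[1][2] + B[2][0] = 0 + 9 = 9) = 1 (attained at k = 0)
  C[1][1] = min over k of (A[1][0] + B[0][1] = 6 + 4 = 10, A[1][1] + B[1][1] = 2 + 6 = 8, A[1][2] + B[2][1] = 0 + -4 = -4) = -4 (attained at k = 2)
  C[1][2] = min over k of (A[1][0] + B[0][2] = 6 + -2 = 4, A[1][1] + B[1][2] = 2 + 6 = 8, A[1][2] + B[2][2] = 0 + 8 = 8) = 4 (attained at k = 0)
  C[2][0] = min over k of (A[2][0] + B[0][0] = 6 + -5 = 1, A[2][1] + B[1][0] = 3 + 9 = 12, A[2][2] + B[2][0] = 0 + 9 = 9) = 1 (attained at k = 0)
  C[2][1] = min over k of (A[2][0] + B[0][1] = 6 + 4 = 10, A[2][1] + B[1][1] = 3 + 6 = 9, A[2][2] + B[2][1] = 0 + -4 = -4) = -4 (attained at k = 2)
  C[2][2] = min over k of (A[2][0] + B[0][2] = 6 + -2 = 4, A[2][1] + B[1][2] = 3 + 6 = 9, A[2][2] + B[2][2] = 0 + 8 = 8) = 4 (attained at k = 0)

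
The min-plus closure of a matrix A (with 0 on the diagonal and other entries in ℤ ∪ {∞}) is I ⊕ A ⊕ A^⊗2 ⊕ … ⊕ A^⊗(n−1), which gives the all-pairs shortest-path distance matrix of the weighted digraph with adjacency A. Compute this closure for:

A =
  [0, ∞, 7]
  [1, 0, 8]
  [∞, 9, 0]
Closure =
  [0, 16, 7]
  [1, 0, 8]
  [10, 9, 0]

This is the Floyd-Warshall all-pairs shortest-path computation. For each intermediate vertex k = 0, 1, …, 2, update dist[i][j] ← min(dist[i][j], dist[i][k] + dist[k][j]). The final matrix gives, for each (i, j), the minimum total weight of any directed path from i to j (possibly empty when i = j).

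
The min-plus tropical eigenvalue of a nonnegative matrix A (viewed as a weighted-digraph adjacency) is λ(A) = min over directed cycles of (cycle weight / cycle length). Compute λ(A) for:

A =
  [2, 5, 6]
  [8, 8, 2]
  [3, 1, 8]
λ(A) = 3/2

Enumerate directed cycles and compute their means (weight / length). Sample:
  cycle 0 → 0: weight = 2, length = 1, mean = 2/1 ≈ 2.000
  cycle 1 → 1: weight = 8, length = 1, mean = 8/1 ≈ 8.000
  cycle 2 → 2: weight = 8, length = 1, mean = 8/1 ≈ 8.000
  cycle 0 → 1 → 0: weight = 13, length = 2, mean = 13/2 ≈ 6.500
  cycle 0 → 2 → 0: weight = 9, length = 2, mean = 9/2 ≈ 4.500
  cycle 1 → 0 → 1: weight = 13, length = 2, mean = 13/2 ≈ 6.500
Minimum mean = 1.500, attained e.g. along the cycle 1 → 2 → 1 with weight 3 and length 2. So λ(A) = 3/2 = 3/2.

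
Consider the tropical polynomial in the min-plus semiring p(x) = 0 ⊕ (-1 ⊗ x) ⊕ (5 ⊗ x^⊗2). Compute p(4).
p(4) = 0

A tropical monomial a ⊗ x^⊗i evaluates to a + i · x. Evaluating each term at x = 4:
  Term 0 contributes 0 + 0 · 4 = 0
  Term 1 contributes -1 + 1 · 4 = 3
  Term 2 contributes 5 + 2 · 4 = 13
p(4) = ⊕ of these = min[0, 3, 13] = 0.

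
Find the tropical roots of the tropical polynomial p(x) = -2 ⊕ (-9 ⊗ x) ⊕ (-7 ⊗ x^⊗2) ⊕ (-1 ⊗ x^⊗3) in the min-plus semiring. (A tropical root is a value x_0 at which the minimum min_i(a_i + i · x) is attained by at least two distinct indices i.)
Roots: {-6, -2, 7}

Each tropical root is a break point of the lower envelope of the lines y = a_i + i · x (there are 4 lines, with slopes 0, 1, ..., 3). Only the lines that attain the minimum somewhere contribute to roots; other lines are dominated. Here the surviving (envelope) indices are i = 3, i = 2, i = 1, i = 0.
Intersections between consecutive envelope lines give the roots: for adjacent envelope indices i < j the intersection is x = (a_i − a_j) / (j − i). Reading off the sorted break points: {-6, -2, 7}.
Verification: at each break x_0, at least two indices attain the minimum of min_i(a_i + i · x_0).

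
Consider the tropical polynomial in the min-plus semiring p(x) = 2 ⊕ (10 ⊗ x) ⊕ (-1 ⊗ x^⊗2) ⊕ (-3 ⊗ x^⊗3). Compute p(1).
p(1) = 0

A tropical monomial a ⊗ x^⊗i evaluates to a + i · x. Evaluating each term at x = 1:
  Term 0 contributes 2 + 0 · 1 = 2
  Term 1 contributes 10 + 1 · 1 = 11
  Term 2 contributes -1 + 2 · 1 = 1
  Term 3 contributes -3 + 3 · 1 = 0
p(1) = ⊕ of these = min[2, 11, 1, 0] = 0.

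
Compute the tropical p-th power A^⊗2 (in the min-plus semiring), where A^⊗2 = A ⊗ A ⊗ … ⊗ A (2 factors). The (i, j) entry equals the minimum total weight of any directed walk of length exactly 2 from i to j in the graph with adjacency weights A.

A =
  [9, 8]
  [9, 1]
A^⊗2 =
  [17, 9]
  [10, 2]

Each entry (A^⊗2)_ij equals the minimum over all length-2 walks i = v_0 → v_1 → … → v_2 = j of Σ_t A[v_t][v_{t+1}]. For example, for (i, j) = (0, 1) we minimise over 2 possible intermediate vertex sequences; the minimum is 9, attained along the walk 0 → 1 → 1.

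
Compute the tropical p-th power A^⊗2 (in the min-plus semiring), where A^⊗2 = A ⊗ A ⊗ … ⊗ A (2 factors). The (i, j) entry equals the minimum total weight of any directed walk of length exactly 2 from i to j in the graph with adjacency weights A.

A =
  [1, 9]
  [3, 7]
A^⊗2 =
  [2, 10]
  [4, 12]

Each entry (A^⊗2)_ij equals the minimum over all length-2 walks i = v_0 → v_1 → … → v_2 = j of Σ_t A[v_t][v_{t+1}]. For example, for (i, j) = (0, 1) we minimise over 2 possible intermediate vertex sequences; the minimum is 10, attained along the walk 0 → 0 → 1.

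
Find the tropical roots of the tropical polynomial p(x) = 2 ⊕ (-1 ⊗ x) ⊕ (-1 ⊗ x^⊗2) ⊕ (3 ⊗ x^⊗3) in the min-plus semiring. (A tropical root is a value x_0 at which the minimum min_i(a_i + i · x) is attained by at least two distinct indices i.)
Roots: {-4, 0, 3}

Each tropical root is a break point of the lower envelope of the lines y = a_i + i · x (there are 4 lines, with slopes 0, 1, ..., 3). Only the lines that attain the minimum somewhere contribute to roots; other lines are dominated. Here the surviving (envelope) indices are i = 3, i = 2, i = 1, i = 0.
Intersections between consecutive envelope lines give the roots: for adjacent envelope indices i < j the intersection is x = (a_i − a_j) / (j − i). Reading off the sorted break points: {-4, 0, 3}.
Verification: at each break x_0, at least two indices attain the minimum of min_i(a_i + i · x_0).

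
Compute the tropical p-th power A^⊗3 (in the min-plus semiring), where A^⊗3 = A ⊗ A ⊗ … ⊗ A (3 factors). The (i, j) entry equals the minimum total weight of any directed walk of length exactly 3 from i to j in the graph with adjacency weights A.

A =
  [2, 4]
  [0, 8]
A^⊗3 =
  [6, 8]
  [4, 6]

Each entry (A^⊗3)_ij equals the minimum over all length-3 walks i = v_0 → v_1 → … → v_3 = j of Σ_t A[v_t][v_{t+1}]. For example, for (i, j) = (0, 1) we minimise over 4 possible intermediate vertex sequences; the minimum is 8, attained along the walk 0 → 0 → 0 → 1.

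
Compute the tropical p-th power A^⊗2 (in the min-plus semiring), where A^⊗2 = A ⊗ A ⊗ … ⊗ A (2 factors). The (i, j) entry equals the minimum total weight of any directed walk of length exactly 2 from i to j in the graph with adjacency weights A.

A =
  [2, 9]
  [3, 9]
A^⊗2 =
  [4, 11]
  [5, 12]

Each entry (A^⊗2)_ij equals the minimum over all length-2 walks i = v_0 → v_1 → … → v_2 = j of Σ_t A[v_t][v_{t+1}]. For example, for (i, j) = (0, 1) we minimise over 2 possible intermediate vertex sequences; the minimum is 11, attained along the walk 0 → 0 → 1.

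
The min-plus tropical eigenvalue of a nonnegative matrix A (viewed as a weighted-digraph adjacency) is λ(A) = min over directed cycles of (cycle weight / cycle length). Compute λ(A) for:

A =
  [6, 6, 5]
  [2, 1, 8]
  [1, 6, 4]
λ(A) = 1

Enumerate directed cycles and compute their means (weight / length). Sample:
  cycle 0 → 0: weight = 6, length = 1, mean = 6/1 ≈ 6.000
  cycle 1 → 1: weight = 1, length = 1, mean = 1/1 ≈ 1.000
  cycle 2 → 2: weight = 4, length = 1, mean = 4/1 ≈ 4.000
  cycle 0 → 1 → 0: weight = 8, length = 2, mean = 8/2 ≈ 4.000
  cycle 0 → 2 → 0: weight = 6, length = 2, mean = 6/2 ≈ 3.000
  cycle 1 → 0 → 1: weight = 8, length = 2, mean = 8/2 ≈ 4.000
Minimum mean = 1.000, attained e.g. along the cycle 1 → 1 with weight 1 and length 1. So λ(A) = 1/1 = 1.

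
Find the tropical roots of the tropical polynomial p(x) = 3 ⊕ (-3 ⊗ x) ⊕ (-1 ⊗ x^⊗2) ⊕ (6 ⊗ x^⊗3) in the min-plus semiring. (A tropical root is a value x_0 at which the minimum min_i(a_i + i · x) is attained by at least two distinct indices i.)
Roots: {-7, -2, 6}

Each tropical root is a break point of the lower envelope of the lines y = a_i + i · x (there are 4 lines, with slopes 0, 1, ..., 3). Only the lines that attain the minimum somewhere contribute to roots; other lines are dominated. Here the surviving (envelope) indices are i = 3, i = 2, i = 1, i = 0.
Intersections between consecutive envelope lines give the roots: for adjacent envelope indices i < j the intersection is x = (a_i − a_j) / (j − i). Reading off the sorted break points: {-7, -2, 6}.
Verification: at each break x_0, at least two indices attain the minimum of min_i(a_i + i · x_0).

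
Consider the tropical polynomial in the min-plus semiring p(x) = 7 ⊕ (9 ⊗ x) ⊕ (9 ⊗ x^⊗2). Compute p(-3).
p(-3) = 3

A tropical monomial a ⊗ x^⊗i evaluates to a + i · x. Evaluating each term at x = -3:
  Term 0 contributes 7 + 0 · -3 = 7
  Term 1 contributes 9 + 1 · -3 = 6
  Term 2 contributes 9 + 2 · -3 = 3
p(-3) = ⊕ of these = min[7, 6, 3] = 3.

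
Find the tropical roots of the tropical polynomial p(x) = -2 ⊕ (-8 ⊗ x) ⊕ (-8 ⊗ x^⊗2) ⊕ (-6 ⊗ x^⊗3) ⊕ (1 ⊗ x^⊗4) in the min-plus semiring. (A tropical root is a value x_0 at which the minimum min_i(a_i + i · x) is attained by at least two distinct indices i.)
Roots: {-7, -2, 0, 6}

Each tropical root is a break point of the lower envelope of the lines y = a_i + i · x (there are 5 lines, with slopes 0, 1, ..., 4). Only the lines that attain the minimum somewhere contribute to roots; other lines are dominated. Here the surviving (envelope) indices are i = 4, i = 3, i = 2, i = 1, i = 0.
Intersections between consecutive envelope lines give the roots: for adjacent envelope indices i < j the intersection is x = (a_i − a_j) / (j − i). Reading off the sorted break points: {-7, -2, 0, 6}.
Verification: at each break x_0, at least two indices attain the minimum of min_i(a_i + i · x_0).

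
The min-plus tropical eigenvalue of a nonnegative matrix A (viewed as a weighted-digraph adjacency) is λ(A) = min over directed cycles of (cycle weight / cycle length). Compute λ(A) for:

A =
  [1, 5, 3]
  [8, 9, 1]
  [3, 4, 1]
λ(A) = 1

Enumerate directed cycles and compute their means (weight / length). Sample:
  cycle 0 → 0: weight = 1, length = 1, mean = 1/1 ≈ 1.000
  cycle 1 → 1: weight = 9, length = 1, mean = 9/1 ≈ 9.000
  cycle 2 → 2: weight = 1, length = 1, mean = 1/1 ≈ 1.000
  cycle 0 → 1 → 0: weight = 13, length = 2, mean = 13/2 ≈ 6.500
  cycle 0 → 2 → 0: weight = 6, length = 2, mean = 6/2 ≈ 3.000
  cycle 1 → 0 → 1: weight = 13, length = 2, mean = 13/2 ≈ 6.500
Minimum mean = 1.000, attained e.g. along the cycle 0 → 0 with weight 1 and length 1. So λ(A) = 1/1 = 1.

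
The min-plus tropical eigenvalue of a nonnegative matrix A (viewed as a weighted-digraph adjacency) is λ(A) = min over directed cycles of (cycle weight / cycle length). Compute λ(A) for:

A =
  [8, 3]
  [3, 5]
λ(A) = 3

Enumerate directed cycles and compute their means (weight / length). Sample:
  cycle 0 → 0: weight = 8, length = 1, mean = 8/1 ≈ 8.000
  cycle 1 → 1: weight = 5, length = 1, mean = 5/1 ≈ 5.000
  cycle 0 → 1 → 0: weight = 6, length = 2, mean = 6/2 ≈ 3.000
  cycle 1 → 0 → 1: weight = 6, length = 2, mean = 6/2 ≈ 3.000
Minimum mean = 3.000, attained e.g. along the cycle 0 → 1 → 0 with weight 6 and length 2. So λ(A) = 6/2 = 3.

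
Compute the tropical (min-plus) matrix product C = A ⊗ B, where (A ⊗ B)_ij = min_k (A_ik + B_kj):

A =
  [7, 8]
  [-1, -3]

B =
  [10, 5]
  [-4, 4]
A ⊗ B =
  [4, 12]
  [-7, 1]

Apply the min-plus product entry-by-entry:
  C[0][0] = min over k of (A[0][0] + B[0][0] = 7 + 10 = 17, A[0][1] + B[1][0] = 8 + -4 = 4) = 4 (attained at k = 1)
  C[0][1] = min over k of (A[0][0] + B[0][1] = 7 + 5 = 12, A[0][1] + B[1][1] = 8 + 4 = 12) = 12 (attained at k = 0)
  C[1][0] = min over k of (A[1][0] + B[0][0] = -1 + 10 = 9, A[1][1] + B[1][0] = -3 + -4 = -7) = -7 (attained at k = 1)
  C[1][1] = min over k of (A[1][0] + B[0][1] = -1 + 5 = 4, A[1][1] + B[1][1] = -3 + 4 = 1) = 1 (attained at k = 1)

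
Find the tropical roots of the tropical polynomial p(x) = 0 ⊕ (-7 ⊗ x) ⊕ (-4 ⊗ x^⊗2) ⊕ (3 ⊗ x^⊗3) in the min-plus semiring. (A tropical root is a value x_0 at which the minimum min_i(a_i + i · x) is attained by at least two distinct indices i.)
Roots: {-7, -3, 7}

Each tropical root is a break point of the lower envelope of the lines y = a_i + i · x (there are 4 lines, with slopes 0, 1, ..., 3). Only the lines that attain the minimum somewhere contribute to roots; other lines are dominated. Here the surviving (envelope) indices are i = 3, i = 2, i = 1, i = 0.
Intersections between consecutive envelope lines give the roots: for adjacent envelope indices i < j the intersection is x = (a_i − a_j) / (j − i). Reading off the sorted break points: {-7, -3, 7}.
Verification: at each break x_0, at least two indices attain the minimum of min_i(a_i + i · x_0).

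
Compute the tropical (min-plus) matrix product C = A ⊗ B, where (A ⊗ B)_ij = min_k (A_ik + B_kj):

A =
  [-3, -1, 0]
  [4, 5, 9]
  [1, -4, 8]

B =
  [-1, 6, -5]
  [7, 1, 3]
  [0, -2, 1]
A ⊗ B =
  [-4, -2, -8]
  [3, 6, -1]
  [0, -3, -4]

Apply the min-plus product entry-by-entry:
  C[0][0] = min over k of (A[0][0] + B[0][0] = -3 + -1 = -4, A[0][1] + B[1][0] = -1 + 7 = 6, A[0][2] + B[2][0] = 0 + 0 = 0) = -4 (attained at k = 0)
  C[0][1] = min over k of (A[0][0] + B[0][1] = -3 + 6 = 3, A[0][1] + B[1][1] = -1 + 1 = 0, A[0][2] + B[2][1] = 0 + -2 = -2) = -2 (attained at k = 2)
  C[0][2] = min over k of (A[0][0] + B[0][2] = -3 + -5 = -8, A[0][1] + B[1][2] = -1 + 3 = 2, A[0][2] + B[2][2] = 0 + 1 = 1) = -8 (attained at k = 0)
  C[1][0] = min over k of (A[1][0] + B[0][0] = 4 + -1 = 3, A[1][1] + B[1][0] = 5 + 7 = 12, A[1][2] + B[2][0] = 9 + 0 = 9) = 3 (attained at k = 0)
  C[1][1] = min over k of (A[1][0] + B[0][1] = 4 + 6 = 10, A[1][1] + B[1][1] = 5 + 1 = 6, A[1][2] + B[2][1] = 9 + -2 = 7) = 6 (attained at k = 1)
  C[1][2] = min over k of (A[1][0] + B[0][2] = 4 + -5 = -1, A[1][1] + B[1][2] = 5 + 3 = 8, A[1][2] + B[2][2] = 9 + 1 = 10) = -1 (attained at k = 0)
  C[2][0] = min over k of (A[2][0] + B[0][0] = 1 + -1 = 0, A[2][1] + B[1][0] = -4 + 7 = 3, A[2][2] + B[2][0] = 8 + 0 = 8) = 0 (attained at k = 0)
  C[2][1] = min over k of (A[2][0] + B[0][1] = 1 + 6 = 7, A[2][1] + B[1][1] = -4 + 1 = -3, A[2][2] + B[2][1] = 8 + -2 = 6) = -3 (attained at k = 1)
  C[2][2] = min over k of (A[2][0] + B[0][2] = 1 + -5 = -4, A[2][1] + B[1][2] = -4 + 3 = -1, A[2][2] + B[2][2] = 8 + 1 = 9) = -4 (attained at k = 0)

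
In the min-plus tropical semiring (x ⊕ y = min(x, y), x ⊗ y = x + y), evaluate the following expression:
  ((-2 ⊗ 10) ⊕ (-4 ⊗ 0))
((-2 ⊗ 10) ⊕ (-4 ⊗ 0)) = -4

Expand innermost to outermost. Recall ⊕ takes the minimum of its arguments and ⊗ takes their sum. Working out the expression ((-2 ⊗ 10) ⊕ (-4 ⊗ 0)) gives -4.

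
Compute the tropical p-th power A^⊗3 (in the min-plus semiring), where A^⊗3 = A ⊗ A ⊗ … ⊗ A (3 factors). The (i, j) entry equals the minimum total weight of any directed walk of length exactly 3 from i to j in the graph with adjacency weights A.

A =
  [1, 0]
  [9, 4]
A^⊗3 =
  [3, 2]
  [11, 10]

Each entry (A^⊗3)_ij equals the minimum over all length-3 walks i = v_0 → v_1 → … → v_3 = j of Σ_t A[v_t][v_{t+1}]. For example, for (i, j) = (0, 1) we minimise over 4 possible intermediate vertex sequences; the minimum is 2, attained along the walk 0 → 0 → 0 → 1.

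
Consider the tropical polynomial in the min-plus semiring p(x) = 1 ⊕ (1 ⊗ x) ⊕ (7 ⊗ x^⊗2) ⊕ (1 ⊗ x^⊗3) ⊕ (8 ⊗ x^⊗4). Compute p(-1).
p(-1) = -2

A tropical monomial a ⊗ x^⊗i evaluates to a + i · x. Evaluating each term at x = -1:
  Term 0 contributes 1 + 0 · -1 = 1
  Term 1 contributes 1 + 1 · -1 = 0
  Term 2 contributes 7 + 2 · -1 = 5
  Term 3 contributes 1 + 3 · -1 = -2
  Term 4 contributes 8 + 4 · -1 = 4
p(-1) = ⊕ of these = min[1, 0, 5, -2, 4] = -2.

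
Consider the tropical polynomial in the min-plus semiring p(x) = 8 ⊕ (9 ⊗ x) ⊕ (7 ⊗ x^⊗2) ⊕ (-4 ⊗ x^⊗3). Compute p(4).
p(4) = 8

A tropical monomial a ⊗ x^⊗i evaluates to a + i · x. Evaluating each term at x = 4:
  Term 0 contributes 8 + 0 · 4 = 8
  Term 1 contributes 9 + 1 · 4 = 13
  Term 2 contributes 7 + 2 · 4 = 15
  Term 3 contributes -4 + 3 · 4 = 8
p(4) = ⊕ of these = min[8, 13, 15, 8] = 8.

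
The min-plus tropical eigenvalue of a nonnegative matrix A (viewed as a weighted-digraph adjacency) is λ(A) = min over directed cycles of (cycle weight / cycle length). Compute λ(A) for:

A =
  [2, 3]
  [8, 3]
λ(A) = 2

Enumerate directed cycles and compute their means (weight / length). Sample:
  cycle 0 → 0: weight = 2, length = 1, mean = 2/1 ≈ 2.000
  cycle 1 → 1: weight = 3, length = 1, mean = 3/1 ≈ 3.000
  cycle 0 → 1 → 0: weight = 11, length = 2, mean = 11/2 ≈ 5.500
  cycle 1 → 0 → 1: weight = 11, length = 2, mean = 11/2 ≈ 5.500
Minimum mean = 2.000, attained e.g. along the cycle 0 → 0 with weight 2 and length 1. So λ(A) = 2/1 = 2.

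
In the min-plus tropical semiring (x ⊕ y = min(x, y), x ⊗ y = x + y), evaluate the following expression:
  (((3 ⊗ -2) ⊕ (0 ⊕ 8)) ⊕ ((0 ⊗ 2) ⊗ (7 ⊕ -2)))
(((3 ⊗ -2) ⊕ (0 ⊕ 8)) ⊕ ((0 ⊗ 2) ⊗ (7 ⊕ -2))) = 0

Expand innermost to outermost. Recall ⊕ takes the minimum of its arguments and ⊗ takes their sum. Working out the expression (((3 ⊗ -2) ⊕ (0 ⊕ 8)) ⊕ ((0 ⊗ 2) ⊗ (7 ⊕ -2))) gives 0.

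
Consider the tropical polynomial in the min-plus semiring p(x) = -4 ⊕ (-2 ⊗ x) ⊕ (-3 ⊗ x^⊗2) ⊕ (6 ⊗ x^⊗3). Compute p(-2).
p(-2) = -7

A tropical monomial a ⊗ x^⊗i evaluates to a + i · x. Evaluating each term at x = -2:
  Term 0 contributes -4 + 0 · -2 = -4
  Term 1 contributes -2 + 1 · -2 = -4
  Term 2 contributes -3 + 2 · -2 = -7
  Term 3 contributes 6 + 3 · -2 = 0
p(-2) = ⊕ of these = min[-4, -4, -7, 0] = -7.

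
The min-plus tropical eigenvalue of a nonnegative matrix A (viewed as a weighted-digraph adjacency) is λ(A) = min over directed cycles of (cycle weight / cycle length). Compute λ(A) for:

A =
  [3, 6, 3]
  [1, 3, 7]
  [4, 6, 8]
λ(A) = 3

Enumerate directed cycles and compute their means (weight / length). Sample:
  cycle 0 → 0: weight = 3, length = 1, mean = 3/1 ≈ 3.000
  cycle 1 → 1: weight = 3, length = 1, mean = 3/1 ≈ 3.000
  cycle 2 → 2: weight = 8, length = 1, mean = 8/1 ≈ 8.000
  cycle 0 → 1 → 0: weight = 7, length = 2, mean = 7/2 ≈ 3.500
  cycle 0 → 2 → 0: weight = 7, length = 2, mean = 7/2 ≈ 3.500
  cycle 1 → 0 → 1: weight = 7, length = 2, mean = 7/2 ≈ 3.500
Minimum mean = 3.000, attained e.g. along the cycle 0 → 0 with weight 3 and length 1. So λ(A) = 3/1 = 3.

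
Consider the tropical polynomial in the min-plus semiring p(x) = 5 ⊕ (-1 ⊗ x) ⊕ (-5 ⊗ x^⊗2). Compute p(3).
p(3) = 1

A tropical monomial a ⊗ x^⊗i evaluates to a + i · x. Evaluating each term at x = 3:
  Term 0 contributes 5 + 0 · 3 = 5
  Term 1 contributes -1 + 1 · 3 = 2
  Term 2 contributes -5 + 2 · 3 = 1
p(3) = ⊕ of these = min[5, 2, 1] = 1.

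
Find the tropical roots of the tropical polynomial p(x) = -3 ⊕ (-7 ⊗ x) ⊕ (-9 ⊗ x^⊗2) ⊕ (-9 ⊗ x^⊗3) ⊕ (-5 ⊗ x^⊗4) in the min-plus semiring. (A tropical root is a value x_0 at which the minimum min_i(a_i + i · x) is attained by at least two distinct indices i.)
Roots: {-4, 0, 2, 4}

Each tropical root is a break point of the lower envelope of the lines y = a_i + i · x (there are 5 lines, with slopes 0, 1, ..., 4). Only the lines that attain the minimum somewhere contribute to roots; other lines are dominated. Here the surviving (envelope) indices are i = 4, i = 3, i = 2, i = 1, i = 0.
Intersections between consecutive envelope lines give the roots: for adjacent envelope indices i < j the intersection is x = (a_i − a_j) / (j − i). Reading off the sorted break points: {-4, 0, 2, 4}.
Verification: at each break x_0, at least two indices attain the minimum of min_i(a_i + i · x_0).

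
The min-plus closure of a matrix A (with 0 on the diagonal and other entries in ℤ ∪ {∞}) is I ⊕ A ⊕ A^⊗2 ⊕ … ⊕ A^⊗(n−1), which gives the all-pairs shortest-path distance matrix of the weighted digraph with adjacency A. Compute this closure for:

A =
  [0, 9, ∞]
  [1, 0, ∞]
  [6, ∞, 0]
Closure =
  [0, 9, ∞]
  [1, 0, ∞]
  [6, 15, 0]

This is the Floyd-Warshall all-pairs shortest-path computation. For each intermediate vertex k = 0, 1, …, 2, update dist[i][j] ← min(dist[i][j], dist[i][k] + dist[k][j]). The final matrix gives, for each (i, j), the minimum total weight of any directed path from i to j (possibly empty when i = j).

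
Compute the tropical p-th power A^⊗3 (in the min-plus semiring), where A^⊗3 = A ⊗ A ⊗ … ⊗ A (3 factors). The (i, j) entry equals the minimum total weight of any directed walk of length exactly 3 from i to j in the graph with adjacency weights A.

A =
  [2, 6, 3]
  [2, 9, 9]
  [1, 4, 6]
A^⊗3 =
  [6, 9, 7]
  [6, 9, 7]
  [5, 8, 6]

Each entry (A^⊗3)_ij equals the minimum over all length-3 walks i = v_0 → v_1 → … → v_3 = j of Σ_t A[v_t][v_{t+1}]. For example, for (i, j) = (0, 2) we minimise over 9 possible intermediate vertex sequences; the minimum is 7, attained along the walk 0 → 0 → 0 → 2.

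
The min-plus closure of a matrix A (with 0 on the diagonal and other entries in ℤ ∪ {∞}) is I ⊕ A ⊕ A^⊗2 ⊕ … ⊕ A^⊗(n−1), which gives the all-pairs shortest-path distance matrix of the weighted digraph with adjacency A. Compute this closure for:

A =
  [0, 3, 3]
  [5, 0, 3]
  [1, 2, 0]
Closure =
  [0, 3, 3]
  [4, 0, 3]
  [1, 2, 0]

This is the Floyd-Warshall all-pairs shortest-path computation. For each intermediate vertex k = 0, 1, …, 2, update dist[i][j] ← min(dist[i][j], dist[i][k] + dist[k][j]). The final matrix gives, for each (i, j), the minimum total weight of any directed path from i to j (possibly empty when i = j).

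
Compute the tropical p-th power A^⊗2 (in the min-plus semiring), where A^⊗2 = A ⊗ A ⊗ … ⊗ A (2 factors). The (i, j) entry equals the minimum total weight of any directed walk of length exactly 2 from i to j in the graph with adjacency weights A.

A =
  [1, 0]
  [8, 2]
A^⊗2 =
  [2, 1]
  [9, 4]

Each entry (A^⊗2)_ij equals the minimum over all length-2 walks i = v_0 → v_1 → … → v_2 = j of Σ_t A[v_t][v_{t+1}]. For example, for (i, j) = (0, 1) we minimise over 2 possible intermediate vertex sequences; the minimum is 1, attained along the walk 0 → 0 → 1.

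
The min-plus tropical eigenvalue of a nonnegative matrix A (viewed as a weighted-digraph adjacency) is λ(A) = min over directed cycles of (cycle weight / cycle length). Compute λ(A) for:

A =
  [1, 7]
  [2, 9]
λ(A) = 1

Enumerate directed cycles and compute their means (weight / length). Sample:
  cycle 0 → 0: weight = 1, length = 1, mean = 1/1 ≈ 1.000
  cycle 1 → 1: weight = 9, length = 1, mean = 9/1 ≈ 9.000
  cycle 0 → 1 → 0: weight = 9, length = 2, mean = 9/2 ≈ 4.500
  cycle 1 → 0 → 1: weight = 9, length = 2, mean = 9/2 ≈ 4.500
Minimum mean = 1.000, attained e.g. along the cycle 0 → 0 with weight 1 and length 1. So λ(A) = 1/1 = 1.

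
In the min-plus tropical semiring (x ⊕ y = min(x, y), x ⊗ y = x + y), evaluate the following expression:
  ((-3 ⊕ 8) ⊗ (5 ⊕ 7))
((-3 ⊕ 8) ⊗ (5 ⊕ 7)) = 2

Expand innermost to outermost. Recall ⊕ takes the minimum of its arguments and ⊗ takes their sum. Working out the expression ((-3 ⊕ 8) ⊗ (5 ⊕ 7)) gives 2.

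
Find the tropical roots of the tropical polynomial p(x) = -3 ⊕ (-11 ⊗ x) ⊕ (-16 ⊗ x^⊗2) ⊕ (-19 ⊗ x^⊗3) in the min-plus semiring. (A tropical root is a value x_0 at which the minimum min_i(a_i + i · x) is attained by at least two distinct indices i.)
Roots: {3, 5, 8}

Each tropical root is a break point of the lower envelope of the lines y = a_i + i · x (there are 4 lines, with slopes 0, 1, ..., 3). Only the lines that attain the minimum somewhere contribute to roots; other lines are dominated. Here the surviving (envelope) indices are i = 3, i = 2, i = 1, i = 0.
Intersections between consecutive envelope lines give the roots: for adjacent envelope indices i < j the intersection is x = (a_i − a_j) / (j − i). Reading off the sorted break points: {3, 5, 8}.
Verification: at each break x_0, at least two indices attain the minimum of min_i(a_i + i · x_0).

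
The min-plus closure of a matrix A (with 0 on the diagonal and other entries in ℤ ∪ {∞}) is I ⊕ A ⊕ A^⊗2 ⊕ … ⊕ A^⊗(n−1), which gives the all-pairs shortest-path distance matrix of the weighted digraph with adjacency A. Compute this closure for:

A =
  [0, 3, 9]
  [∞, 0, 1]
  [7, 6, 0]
Closure =
  [0, 3, 4]
  [8, 0, 1]
  [7, 6, 0]

This is the Floyd-Warshall all-pairs shortest-path computation. For each intermediate vertex k = 0, 1, …, 2, update dist[i][j] ← min(dist[i][j], dist[i][k] + dist[k][j]). The final matrix gives, for each (i, j), the minimum total weight of any directed path from i to j (possibly empty when i = j).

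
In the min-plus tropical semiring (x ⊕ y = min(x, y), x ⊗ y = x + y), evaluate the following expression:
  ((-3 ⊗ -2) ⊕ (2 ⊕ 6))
((-3 ⊗ -2) ⊕ (2 ⊕ 6)) = -5

Expand innermost to outermost. Recall ⊕ takes the minimum of its arguments and ⊗ takes their sum. Working out the expression ((-3 ⊗ -2) ⊕ (2 ⊕ 6)) gives -5.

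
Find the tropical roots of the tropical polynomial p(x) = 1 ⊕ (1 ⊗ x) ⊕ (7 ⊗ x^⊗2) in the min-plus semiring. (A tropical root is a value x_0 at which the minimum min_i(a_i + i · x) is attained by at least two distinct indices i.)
Roots: {-6, 0}

Each tropical root is a break point of the lower envelope of the lines y = a_i + i · x (there are 3 lines, with slopes 0, 1, ..., 2). Only the lines that attain the minimum somewhere contribute to roots; other lines are dominated. Here the surviving (envelope) indices are i = 2, i = 1, i = 0.
Intersections between consecutive envelope lines give the roots: for adjacent envelope indices i < j the intersection is x = (a_i − a_j) / (j − i). Reading off the sorted break points: {-6, 0}.
Verification: at each break x_0, at least two indices attain the minimum of min_i(a_i + i · x_0).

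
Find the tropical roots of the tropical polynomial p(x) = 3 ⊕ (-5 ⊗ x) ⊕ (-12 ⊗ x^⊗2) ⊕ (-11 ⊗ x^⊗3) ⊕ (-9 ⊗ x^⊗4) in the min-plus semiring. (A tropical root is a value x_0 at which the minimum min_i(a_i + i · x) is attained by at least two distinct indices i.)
Roots: {-2, -1, 7, 8}

Each tropical root is a break point of the lower envelope of the lines y = a_i + i · x (there are 5 lines, with slopes 0, 1, ..., 4). Only the lines that attain the minimum somewhere contribute to roots; other lines are dominated. Here the surviving (envelope) indices are i = 4, i = 3, i = 2, i = 1, i = 0.
Intersections between consecutive envelope lines give the roots: for adjacent envelope indices i < j the intersection is x = (a_i − a_j) / (j − i). Reading off the sorted break points: {-2, -1, 7, 8}.
Verification: at each break x_0, at least two indices attain the minimum of min_i(a_i + i · x_0).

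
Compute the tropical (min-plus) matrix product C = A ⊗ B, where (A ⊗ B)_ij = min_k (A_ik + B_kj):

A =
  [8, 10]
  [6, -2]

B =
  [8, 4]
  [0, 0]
A ⊗ B =
  [10, 10]
  [-2, -2]

Apply the min-plus product entry-by-entry:
  C[0][0] = min over k of (A[0][0] + B[0][0] = 8 + 8 = 16, A[0][1] + B[1][0] = 10 + 0 = 10) = 10 (attained at k = 1)
  C[0][1] = min over k of (A[0][0] + B[0][1] = 8 + 4 = 12, A[0][1] + B[1][1] = 10 + 0 = 10) = 10 (attained at k = 1)
  C[1][0] = min over k of (A[1][0] + B[0][0] = 6 + 8 = 14, A[1][1] + B[1][0] = -2 + 0 = -2) = -2 (attained at k = 1)
  C[1][1] = min over k of (A[1][0] + B[0][1] = 6 + 4 = 10, A[1][1] + B[1][1] = -2 + 0 = -2) = -2 (attained at k = 1)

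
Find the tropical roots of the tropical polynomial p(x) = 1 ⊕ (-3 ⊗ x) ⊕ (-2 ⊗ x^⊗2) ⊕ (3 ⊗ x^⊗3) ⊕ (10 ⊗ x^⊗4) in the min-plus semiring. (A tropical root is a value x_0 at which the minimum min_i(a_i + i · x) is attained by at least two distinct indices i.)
Roots: {-7, -5, -1, 4}

Each tropical root is a break point of the lower envelope of the lines y = a_i + i · x (there are 5 lines, with slopes 0, 1, ..., 4). Only the lines that attain the minimum somewhere contribute to roots; other lines are dominated. Here the surviving (envelope) indices are i = 4, i = 3, i = 2, i = 1, i = 0.
Intersections between consecutive envelope lines give the roots: for adjacent envelope indices i < j the intersection is x = (a_i − a_j) / (j − i). Reading off the sorted break points: {-7, -5, -1, 4}.
Verification: at each break x_0, at least two indices attain the minimum of min_i(a_i + i · x_0).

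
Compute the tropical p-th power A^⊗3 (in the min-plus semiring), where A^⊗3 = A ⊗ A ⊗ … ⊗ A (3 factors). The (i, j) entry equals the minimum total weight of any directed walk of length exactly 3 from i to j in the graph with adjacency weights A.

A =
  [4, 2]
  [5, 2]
A^⊗3 =
  [9, 6]
  [9, 6]

Each entry (A^⊗3)_ij equals the minimum over all length-3 walks i = v_0 → v_1 → … → v_3 = j of Σ_t A[v_t][v_{t+1}]. For example, for (i, j) = (0, 1) we minimise over 4 possible intermediate vertex sequences; the minimum is 6, attained along the walk 0 → 1 → 1 → 1.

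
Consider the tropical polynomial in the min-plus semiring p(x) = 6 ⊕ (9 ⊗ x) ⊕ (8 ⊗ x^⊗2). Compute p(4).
p(4) = 6

A tropical monomial a ⊗ x^⊗i evaluates to a + i · x. Evaluating each term at x = 4:
  Term 0 contributes 6 + 0 · 4 = 6
  Term 1 contributes 9 + 1 · 4 = 13
  Term 2 contributes 8 + 2 · 4 = 16
p(4) = ⊕ of these = min[6, 13, 16] = 6.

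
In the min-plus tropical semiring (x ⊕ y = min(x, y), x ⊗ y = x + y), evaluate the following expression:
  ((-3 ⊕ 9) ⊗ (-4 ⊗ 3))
((-3 ⊕ 9) ⊗ (-4 ⊗ 3)) = -4

Expand innermost to outermost. Recall ⊕ takes the minimum of its arguments and ⊗ takes their sum. Working out the expression ((-3 ⊕ 9) ⊗ (-4 ⊗ 3)) gives -4.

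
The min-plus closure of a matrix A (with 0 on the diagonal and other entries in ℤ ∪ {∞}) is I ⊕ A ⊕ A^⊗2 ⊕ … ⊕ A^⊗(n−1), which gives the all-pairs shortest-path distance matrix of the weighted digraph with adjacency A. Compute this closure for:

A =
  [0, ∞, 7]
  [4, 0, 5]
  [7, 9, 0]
Closure =
  [0, 16, 7]
  [4, 0, 5]
  [7, 9, 0]

This is the Floyd-Warshall all-pairs shortest-path computation. For each intermediate vertex k = 0, 1, …, 2, update dist[i][j] ← min(dist[i][j], dist[i][k] + dist[k][j]). The final matrix gives, for each (i, j), the minimum total weight of any directed path from i to j (possibly empty when i = j).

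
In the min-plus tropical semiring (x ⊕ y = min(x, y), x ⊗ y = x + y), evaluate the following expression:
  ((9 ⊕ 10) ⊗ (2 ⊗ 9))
((9 ⊕ 10) ⊗ (2 ⊗ 9)) = 20

Expand innermost to outermost. Recall ⊕ takes the minimum of its arguments and ⊗ takes their sum. Working out the expression ((9 ⊕ 10) ⊗ (2 ⊗ 9)) gives 20.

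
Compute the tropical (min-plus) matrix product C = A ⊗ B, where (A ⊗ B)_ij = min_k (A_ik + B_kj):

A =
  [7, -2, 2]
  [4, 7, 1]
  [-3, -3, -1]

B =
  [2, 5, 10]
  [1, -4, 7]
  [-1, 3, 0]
A ⊗ B =
  [-1, -6, 2]
  [0, 3, 1]
  [-2, -7, -1]

Apply the min-plus product entry-by-entry:
  C[0][0] = min over k of (A[0][0] + B[0][0] = 7 + 2 = 9, A[0][1] + B[1][0] = -2 + 1 = -1, A[0][2] + B[2][0] = 2 + -1 = 1) = -1 (attained at k = 1)
  C[0][1] = min over k of (A[0][0] + B[0][1] = 7 + 5 = 12, A[0][1] + B[1][1] = -2 + -4 = -6, A[0][2] + B[2][1] = 2 + 3 = 5) = -6 (attained at k = 1)
  C[0][2] = min over k of (A[0][0] + B[0][2] = 7 + 10 = 17, A[0][1] + B[1][2] = -2 + 7 = 5, A[0][2] + B[2][2] = 2 + 0 = 2) = 2 (attained at k = 2)
  C[1][0] = min over k of (A[1][0] + B[0][0] = 4 + 2 = 6, A[1][1] + B[1][0] = 7 + 1 = 8, A[1][2] + B[2][0] = 1 + -1 = 0) = 0 (attained at k = 2)
  C[1][1] = min over k of (A[1][0] + B[0][1] = 4 + 5 = 9, A[1][1] + B[1][1] = 7 + -4 = 3, A[1][2] + B[2][1] = 1 + 3 = 4) = 3 (attained at k = 1)
  C[1][2] = min over k of (A[1][0] + B[0][2] = 4 + 10 = 14, A[1][1] + B[1][2] = 7 + 7 = 14, A[1][2] + B[2][2] = 1 + 0 = 1) = 1 (attained at k = 2)
  C[2][0] = min over k of (A[2][0] + B[0][0] = -3 + 2 = -1, A[2][1] + B[1][0] = -3 + 1 = -2, A[2][2] + B[2][0] = -1 + -1 = -2) = -2 (attained at k = 1)
  C[2][1] = min over k of (A[2][0] + B[0][1] = -3 + 5 = 2, A[2][1] + B[1][1] = -3 + -4 = -7, A[2][2] + B[2][1] = -1 + 3 = 2) = -7 (attained at k = 1)
  C[2][2] = min over k of (A[2][0] + B[0][2] = -3 + 10 = 7, A[2][1] + B[1][2] = -3 + 7 = 4, A[2][2] + B[2][2] = -1 + 0 = -1) = -1 (attained at k = 2)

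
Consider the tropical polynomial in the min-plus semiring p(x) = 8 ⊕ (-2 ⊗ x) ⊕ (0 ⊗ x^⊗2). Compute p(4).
p(4) = 2

A tropical monomial a ⊗ x^⊗i evaluates to a + i · x. Evaluating each term at x = 4:
  Term 0 contributes 8 + 0 · 4 = 8
  Term 1 contributes -2 + 1 · 4 = 2
  Term 2 contributes 0 + 2 · 4 = 8
p(4) = ⊕ of these = min[8, 2, 8] = 2.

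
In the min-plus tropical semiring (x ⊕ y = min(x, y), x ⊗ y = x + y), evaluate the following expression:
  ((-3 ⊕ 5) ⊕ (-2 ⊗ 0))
((-3 ⊕ 5) ⊕ (-2 ⊗ 0)) = -3

Expand innermost to outermost. Recall ⊕ takes the minimum of its arguments and ⊗ takes their sum. Working out the expression ((-3 ⊕ 5) ⊕ (-2 ⊗ 0)) gives -3.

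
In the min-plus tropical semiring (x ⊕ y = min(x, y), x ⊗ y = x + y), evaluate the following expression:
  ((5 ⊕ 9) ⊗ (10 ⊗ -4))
((5 ⊕ 9) ⊗ (10 ⊗ -4)) = 11

Expand innermost to outermost. Recall ⊕ takes the minimum of its arguments and ⊗ takes their sum. Working out the expression ((5 ⊕ 9) ⊗ (10 ⊗ -4)) gives 11.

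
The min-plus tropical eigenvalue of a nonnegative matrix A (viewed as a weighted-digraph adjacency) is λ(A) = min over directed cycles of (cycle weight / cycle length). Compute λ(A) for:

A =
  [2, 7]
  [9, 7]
λ(A) = 2

Enumerate directed cycles and compute their means (weight / length). Sample:
  cycle 0 → 0: weight = 2, length = 1, mean = 2/1 ≈ 2.000
  cycle 1 → 1: weight = 7, length = 1, mean = 7/1 ≈ 7.000
  cycle 0 → 1 → 0: weight = 16, length = 2, mean = 16/2 ≈ 8.000
  cycle 1 → 0 → 1: weight = 16, length = 2, mean = 16/2 ≈ 8.000
Minimum mean = 2.000, attained e.g. along the cycle 0 → 0 with weight 2 and length 1. So λ(A) = 2/1 = 2.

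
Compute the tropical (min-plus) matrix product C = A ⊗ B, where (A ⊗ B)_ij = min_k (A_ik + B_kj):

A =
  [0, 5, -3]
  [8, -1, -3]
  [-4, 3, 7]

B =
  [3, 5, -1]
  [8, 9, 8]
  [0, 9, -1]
A ⊗ B =
  [-3, 5, -4]
  [-3, 6, -4]
  [-1, 1, -5]

Apply the min-plus product entry-by-entry:
  C[0][0] = min over k of (A[0][0] + B[0][0] = 0 + 3 = 3, A[0][1] + B[1][0] = 5 + 8 = 13, A[0][2] + B[2][0] = -3 + 0 = -3) = -3 (attained at k = 2)
  C[0][1] = min over k of (A[0][0] + B[0][1] = 0 + 5 = 5, A[0][1] + B[1][1] = 5 + 9 = 14, A[0][2] + B[2][1] = -3 + 9 = 6) = 5 (attained at k = 0)
  C[0][2] = min over k of (A[0][0] + B[0][2] = 0 + -1 = -1, A[0][1] + B[1][2] = 5 + 8 = 13, A[0][2] + B[2][2] = -3 + -1 = -4) = -4 (attained at k = 2)
  C[1][0] = min over k of (A[1][0] + B[0][0] = 8 + 3 = 11, A[1][1] + B[1][0] = -1 + 8 = 7, A[1][2] + B[2][0] = -3 + 0 = -3) = -3 (attained at k = 2)
  C[1][1] = min over k of (A[1][0] + B[0][1] = 8 + 5 = 13, A[1][1] + B[1][1] = -1 + 9 = 8, A[1][2] + B[2][1] = -3 + 9 = 6) = 6 (attained at k = 2)
  C[1][2] = min over k of (A[1][0] + B[0][2] = 8 + -1 = 7, A[1][1] + B[1][2] = -1 + 8 = 7, A[1][2] + B[2][2] = -3 + -1 = -4) = -4 (attained at k = 2)
  C[2][0] = min over k of (A[2][0] + B[0][0] = -4 + 3 = -1, A[2][1] + B[1][0] = 3 + 8 = 11, A[2][2] + B[2][0] = 7 + 0 = 7) = -1 (attained at k = 0)
  C[2][1] = min over k of (A[2][0] + B[0][1] = -4 + 5 = 1, A[2][1] + B[1][1] = 3 + 9 = 12, A[2][2] + B[2][1] = 7 + 9 = 16) = 1 (attained at k = 0)
  C[2][2] = min over k of (A[2][0] + B[0][2] = -4 + -1 = -5, A[2][1] + B[1][2] = 3 + 8 = 11, A[2][2] + B[2][2] = 7 + -1 = 6) = -5 (attained at k = 0)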